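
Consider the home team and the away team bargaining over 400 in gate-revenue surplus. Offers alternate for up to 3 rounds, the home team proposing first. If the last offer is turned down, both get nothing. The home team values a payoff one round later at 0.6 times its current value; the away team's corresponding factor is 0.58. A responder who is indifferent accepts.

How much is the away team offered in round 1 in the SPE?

By backward induction:
Round 3 (the home team proposes): rejection yields 0 for the away team; the home team offers 0 and keeps 400.
Round 2 (the away team proposes): the home team can get 400 next round, worth 0.6 × 400 = 240 now, so the away team offers 240, keeping 160.
Round 1 (the home team proposes): the away team can get 160 next round, worth 0.58 × 160 = 92.8 now; the home team offers that and keeps 307.2.

92.8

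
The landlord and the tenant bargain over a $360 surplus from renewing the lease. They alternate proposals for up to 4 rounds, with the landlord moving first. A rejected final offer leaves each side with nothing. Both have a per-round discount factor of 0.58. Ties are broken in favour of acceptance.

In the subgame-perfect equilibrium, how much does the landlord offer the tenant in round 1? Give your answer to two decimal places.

157.94

Round 4 (the tenant proposes): the landlord will accept anything ≥ 0, so the tenant offers 0 and keeps 360.
Round 3 (the landlord proposes): the tenant can get 360 next round, worth 0.58 × 360 = 208.8 now; the landlord offers that and keeps 151.2.
Round 2 (the tenant proposes): the landlord can get 151.2 next round, worth 0.58 × 151.2 = 87.696 now; the tenant offers that and keeps 272.304.
Round 1 (the landlord proposes): the tenant can get 272.304 next round, worth 0.58 × 272.304 = 157.93632 now. The landlord offers 157.93632 and keeps 360 − 157.93632 = 202.06368.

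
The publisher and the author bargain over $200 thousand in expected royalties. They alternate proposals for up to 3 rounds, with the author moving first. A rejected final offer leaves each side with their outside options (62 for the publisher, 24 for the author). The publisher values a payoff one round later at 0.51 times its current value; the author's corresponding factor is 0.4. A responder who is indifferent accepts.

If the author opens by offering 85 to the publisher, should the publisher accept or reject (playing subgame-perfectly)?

Round 3 (the author proposes): the publisher gets 62 if talks fail, so the author offers 62 and keeps 138.
Round 2 (the publisher proposes): the author can get 138 next round, worth 0.4 × 138 = 55.2 now, so the publisher offers 55.2, keeping 144.8.
So by rejecting in round 1, the publisher gets 144.8 next round, worth 0.51 × 144.8 = 73.848 now.
Offer 85 ≥ 73.848, so the publisher accepts.

Accept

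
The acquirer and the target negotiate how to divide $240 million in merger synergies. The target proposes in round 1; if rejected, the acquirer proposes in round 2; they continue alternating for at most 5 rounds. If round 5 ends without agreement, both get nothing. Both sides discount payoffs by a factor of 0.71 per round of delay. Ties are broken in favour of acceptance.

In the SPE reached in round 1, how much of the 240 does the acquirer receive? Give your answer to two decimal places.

Work backward from the last round.
Round 5 (the target proposes): rejection yields 0 for the acquirer; the target offers 0 and keeps 240.
Round 4 (the acquirer proposes): the target can get 240 next round, worth 0.71 × 240 = 170.4 now. The acquirer offers 170.4 and keeps 240 − 170.4 = 69.6.
Round 3 (the target proposes): the acquirer can get 69.6 next round, worth 0.71 × 69.6 = 49.416 now; the target offers that and keeps 190.584.
Round 2 (the acquirer proposes): the target can get 190.584 next round, worth 0.71 × 190.584 = 135.31464 now. The acquirer offers 135.31464 and keeps 240 − 135.31464 = 104.68536.
Round 1 (the target proposes): the acquirer can get 104.68536 next round, worth 0.71 × 104.68536 = 74.3266056 now. The target offers 74.3266056 and keeps 240 − 74.3266056 = 165.6733944.

74.33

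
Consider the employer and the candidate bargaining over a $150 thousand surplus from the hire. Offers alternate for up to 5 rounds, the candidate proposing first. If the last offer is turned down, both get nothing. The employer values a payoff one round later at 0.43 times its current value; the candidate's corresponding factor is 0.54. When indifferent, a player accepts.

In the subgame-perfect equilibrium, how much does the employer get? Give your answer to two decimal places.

Work backward from the last round.
Round 5 (the candidate proposes): rejection yields 0 for the employer; the candidate offers 0 and keeps 150.
Round 4 (the employer proposes): the candidate can get 150 next round, worth 0.54 × 150 = 81 now. The employer offers 81 and keeps 150 − 81 = 69.
Round 3 (the candidate proposes): the employer can get 69 next round, worth 0.43 × 69 = 29.67 now, so the candidate offers 29.67, keeping 120.33.
Round 2 (the employer proposes): the candidate can get 120.33 next round, worth 0.54 × 120.33 = 64.9782 now, so the employer offers 64.9782, keeping 85.0218.
Round 1 (the candidate proposes): the employer can get 85.0218 next round, worth 0.43 × 85.0218 = 36.559374 now, so the candidate offers 36.559374, keeping 113.440626.

36.56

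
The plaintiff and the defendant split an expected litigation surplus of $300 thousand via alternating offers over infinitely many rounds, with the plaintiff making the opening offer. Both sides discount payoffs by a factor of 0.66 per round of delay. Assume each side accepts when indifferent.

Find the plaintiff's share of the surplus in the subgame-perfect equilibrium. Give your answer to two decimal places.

Let x be the plaintiff's share when the plaintiff proposes and y be the defendant's share when the defendant proposes.
The defendant accepts iff offered ≥ 0.66·y, so x = 300 − 0.66y. Symmetrically y = 300 − 0.66x.
Substituting: x = 300 − 0.66(300 − 0.66x), giving x(1 − 0.66·0.66) = 300(1 − 0.66).
So x = 300 × 0.34 / 0.5644 ≈ 180.7229, and the defendant receives 300 − x ≈ 119.2771.

180.72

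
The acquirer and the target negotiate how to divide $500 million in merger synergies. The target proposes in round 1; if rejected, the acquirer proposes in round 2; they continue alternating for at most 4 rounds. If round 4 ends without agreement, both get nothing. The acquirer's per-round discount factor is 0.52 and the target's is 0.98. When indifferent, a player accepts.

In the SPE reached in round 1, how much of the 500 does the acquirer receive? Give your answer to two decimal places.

137.70

Work backward from the last round.
Round 4 (the acquirer proposes): the target will accept anything ≥ 0, so the acquirer offers 0 and keeps 500.
Round 3 (the target proposes): the acquirer can get 500 next round, worth 0.52 × 500 = 260 now; the target offers that and keeps 240.
Round 2 (the acquirer proposes): the target can get 240 next round, worth 0.98 × 240 = 235.2 now, so the acquirer offers 235.2, keeping 264.8.
Round 1 (the target proposes): the acquirer can get 264.8 next round, worth 0.52 × 264.8 = 137.696 now, so the target offers 137.696, keeping 362.304.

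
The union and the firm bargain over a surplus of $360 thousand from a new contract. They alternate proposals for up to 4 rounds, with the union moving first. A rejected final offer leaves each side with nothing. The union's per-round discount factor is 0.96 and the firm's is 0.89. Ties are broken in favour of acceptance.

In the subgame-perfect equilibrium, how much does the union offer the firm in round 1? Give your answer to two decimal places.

286.57

Round 4 (the firm proposes): the union will accept anything ≥ 0, so the firm offers 0 and keeps 360.
Round 3 (the union proposes): the firm can get 360 next round, worth 0.89 × 360 = 320.4 now, so the union offers 320.4, keeping 39.6.
Round 2 (the firm proposes): the union can get 39.6 next round, worth 0.96 × 39.6 = 38.016 now; the firm offers that and keeps 321.984.
Round 1 (the union proposes): the firm can get 321.984 next round, worth 0.89 × 321.984 = 286.56576 now, so the union offers 286.56576, keeping 73.43424.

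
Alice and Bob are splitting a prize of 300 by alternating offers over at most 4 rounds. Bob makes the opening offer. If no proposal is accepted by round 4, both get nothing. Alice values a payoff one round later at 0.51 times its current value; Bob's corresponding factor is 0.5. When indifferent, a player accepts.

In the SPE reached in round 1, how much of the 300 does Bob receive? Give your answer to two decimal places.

184.49

Round 4 (Alice proposes): rejection yields 0 for Bob; Alice offers 0 and keeps 300.
Round 3 (Bob proposes): Alice can get 300 next round, worth 0.51 × 300 = 153 now; Bob offers that and keeps 147.
Round 2 (Alice proposes): Bob can get 147 next round, worth 0.5 × 147 = 73.5 now. Alice offers 73.5 and keeps 300 − 73.5 = 226.5.
Round 1 (Bob proposes): Alice can get 226.5 next round, worth 0.51 × 226.5 = 115.515 now; Bob offers that and keeps 184.485.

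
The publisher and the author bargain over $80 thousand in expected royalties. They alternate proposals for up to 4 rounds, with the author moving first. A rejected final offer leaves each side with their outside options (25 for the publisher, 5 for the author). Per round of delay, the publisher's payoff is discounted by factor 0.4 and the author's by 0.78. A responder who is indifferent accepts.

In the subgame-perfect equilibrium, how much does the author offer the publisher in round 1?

By backward induction:
Round 4 (the publisher proposes): the author gets 5 if talks fail, so the publisher offers 5 and keeps 75.
Round 3 (the author proposes): the publisher can get 75 next round, worth 0.4 × 75 = 30 now. The author offers 30 and keeps 80 − 30 = 50.
Round 2 (the publisher proposes): the author can get 50 next round, worth 0.78 × 50 = 39 now. The publisher offers 39 and keeps 80 − 39 = 41.
Round 1 (the author proposes): the publisher can get 41 next round, worth 0.4 × 41 = 16.4 now; the author offers that and keeps 63.6.

16.4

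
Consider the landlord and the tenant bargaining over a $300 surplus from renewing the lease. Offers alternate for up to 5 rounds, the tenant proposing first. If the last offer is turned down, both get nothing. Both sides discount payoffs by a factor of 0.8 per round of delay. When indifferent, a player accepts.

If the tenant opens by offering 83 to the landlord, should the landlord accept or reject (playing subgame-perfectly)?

Work out the landlord's continuation value if the offer is rejected.
Round 5 (the tenant proposes): rejection yields 0 for the landlord; the tenant offers 0 and keeps 300.
Round 4 (the landlord proposes): the tenant can get 300 next round, worth 0.8 × 300 = 240 now. The landlord offers 240 and keeps 300 − 240 = 60.
Round 3 (the tenant proposes): the landlord can get 60 next round, worth 0.8 × 60 = 48 now, so the tenant offers 48, keeping 252.
Round 2 (the landlord proposes): the tenant can get 252 next round, worth 0.8 × 252 = 201.6 now, so the landlord offers 201.6, keeping 98.4.
So by rejecting in round 1, the landlord gets 98.4 next round, worth 0.8 × 98.4 = 78.72 now.
Offer 83 ≥ 78.72, so the landlord accepts.

Accept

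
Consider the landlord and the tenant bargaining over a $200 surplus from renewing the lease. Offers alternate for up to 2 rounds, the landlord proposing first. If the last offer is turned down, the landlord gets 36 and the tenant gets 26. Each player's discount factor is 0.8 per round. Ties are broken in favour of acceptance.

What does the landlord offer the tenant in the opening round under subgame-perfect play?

Solve by backward induction from round 2.
Round 2 (the tenant proposes): the landlord gets 36 if talks fail, so the tenant offers 36 and keeps 164.
Round 1 (the landlord proposes): the tenant can get 164 next round, worth 0.8 × 164 = 131.2 now; the landlord offers that and keeps 68.8.

131.2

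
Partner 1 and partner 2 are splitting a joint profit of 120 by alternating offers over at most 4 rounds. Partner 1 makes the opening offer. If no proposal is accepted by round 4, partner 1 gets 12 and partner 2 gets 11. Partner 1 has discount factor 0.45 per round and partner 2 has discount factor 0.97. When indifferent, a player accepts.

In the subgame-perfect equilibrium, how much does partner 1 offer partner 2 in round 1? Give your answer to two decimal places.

Work backward from the last round.
Round 4 (partner 2 proposes): partner 1 gets 12 if talks fail, so partner 2 offers 12 and keeps 108.
Round 3 (partner 1 proposes): partner 2 can get 108 next round, worth 0.97 × 108 = 104.76 now, so partner 1 offers 104.76, keeping 15.24.
Round 2 (partner 2 proposes): partner 1 can get 15.24 next round, worth 0.45 × 15.24 = 6.858 now. Partner 2 offers 6.858 and keeps 120 − 6.858 = 113.142.
Round 1 (partner 1 proposes): partner 2 can get 113.142 next round, worth 0.97 × 113.142 = 109.74774 now; partner 1 offers that and keeps 10.25226.

109.75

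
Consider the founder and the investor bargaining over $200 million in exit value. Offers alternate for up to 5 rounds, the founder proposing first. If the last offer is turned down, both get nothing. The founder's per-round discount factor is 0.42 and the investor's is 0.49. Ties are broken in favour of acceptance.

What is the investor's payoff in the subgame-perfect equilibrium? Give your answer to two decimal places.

68.54

Work backward from the last round.
Round 5 (the founder proposes): rejection yields 0 for the investor; the founder offers 0 and keeps 200.
Round 4 (the investor proposes): the founder can get 200 next round, worth 0.42 × 200 = 84 now, so the investor offers 84, keeping 116.
Round 3 (the founder proposes): the investor can get 116 next round, worth 0.49 × 116 = 56.84 now. The founder offers 56.84 and keeps 200 − 56.84 = 143.16.
Round 2 (the investor proposes): the founder can get 143.16 next round, worth 0.42 × 143.16 = 60.1272 now; the investor offers that and keeps 139.8728.
Round 1 (the founder proposes): the investor can get 139.8728 next round, worth 0.49 × 139.8728 = 68.537672 now, so the founder offers 68.537672, keeping 131.462328.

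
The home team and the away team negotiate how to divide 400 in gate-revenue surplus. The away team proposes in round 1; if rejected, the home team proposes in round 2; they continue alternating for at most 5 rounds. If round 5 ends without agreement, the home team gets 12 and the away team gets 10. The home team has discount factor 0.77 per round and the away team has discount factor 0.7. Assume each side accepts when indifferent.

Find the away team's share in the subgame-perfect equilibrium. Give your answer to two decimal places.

Round 5 (the away team proposes): the home team gets 12 if talks fail, so the away team offers 12 and keeps 388.
Round 4 (the home team proposes): the away team can get 388 next round, worth 0.7 × 388 = 271.6 now. The home team offers 271.6 and keeps 400 − 271.6 = 128.4.
Round 3 (the away team proposes): the home team can get 128.4 next round, worth 0.77 × 128.4 = 98.868 now, so the away team offers 98.868, keeping 301.132.
Round 2 (the home team proposes): the away team can get 301.132 next round, worth 0.7 × 301.132 = 210.7924 now. The home team offers 210.7924 and keeps 400 − 210.7924 = 189.2076.
Round 1 (the away team proposes): the home team can get 189.2076 next round, worth 0.77 × 189.2076 = 145.689852 now. The away team offers 145.689852 and keeps 400 − 145.689852 = 254.310148.

254.31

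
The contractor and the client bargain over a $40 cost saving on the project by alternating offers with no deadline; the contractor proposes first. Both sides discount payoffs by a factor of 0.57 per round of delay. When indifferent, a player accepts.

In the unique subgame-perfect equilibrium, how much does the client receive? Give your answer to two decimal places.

In a stationary SPE each proposer offers the other exactly their discounted continuation value.
If the contractor keeps x when proposing and the client keeps y when proposing, then x = 40 − 0.57y and y = 40 − 0.57x.
Solving: x = 40(1 − 0.57) / (1 − 0.57·0.57) = 17.2 / 0.6751 ≈ 25.4777.
The client gets 40 − 25.4777 ≈ 14.5223.

14.52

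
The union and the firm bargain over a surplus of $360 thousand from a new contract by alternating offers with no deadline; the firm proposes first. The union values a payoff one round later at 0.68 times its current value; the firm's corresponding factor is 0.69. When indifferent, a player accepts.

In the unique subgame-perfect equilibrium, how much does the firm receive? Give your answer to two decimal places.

In a stationary SPE each proposer offers the other exactly their discounted continuation value.
If the firm keeps x when proposing and the union keeps y when proposing, then x = 360 − 0.68y and y = 360 − 0.69x.
Solving: x = 360(1 − 0.68) / (1 − 0.69·0.68) = 115.2 / 0.5308 ≈ 217.0309.
The union gets 360 − 217.0309 ≈ 142.9691.

217.03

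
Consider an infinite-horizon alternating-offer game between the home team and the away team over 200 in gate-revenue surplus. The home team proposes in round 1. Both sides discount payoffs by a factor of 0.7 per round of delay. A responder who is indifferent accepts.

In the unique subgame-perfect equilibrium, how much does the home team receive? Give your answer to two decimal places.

117.65

In a stationary SPE each proposer offers the other exactly their discounted continuation value.
If the home team keeps x when proposing and the away team keeps y when proposing, then x = 200 − 0.7y and y = 200 − 0.7x.
Solving: x = 200(1 − 0.7) / (1 − 0.7·0.7) = 60 / 0.51 ≈ 117.6471.
The away team gets 200 − 117.6471 ≈ 82.3529.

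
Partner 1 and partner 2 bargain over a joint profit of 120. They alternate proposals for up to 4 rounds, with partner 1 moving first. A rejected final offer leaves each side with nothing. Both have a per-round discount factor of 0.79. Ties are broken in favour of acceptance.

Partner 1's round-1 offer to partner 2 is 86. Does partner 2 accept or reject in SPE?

Accept

Round 4 (partner 2 proposes): rejection yields 0 for partner 1; partner 2 offers 0 and keeps 120.
Round 3 (partner 1 proposes): partner 2 can get 120 next round, worth 0.79 × 120 = 94.8 now, so partner 1 offers 94.8, keeping 25.2.
Round 2 (partner 2 proposes): partner 1 can get 25.2 next round, worth 0.79 × 25.2 = 19.908 now; partner 2 offers that and keeps 100.092.
So by rejecting in round 1, partner 2 gets 100.092 next round, worth 0.79 × 100.092 = 79.07268 now.
Offer 86 ≥ 79.07268, so partner 2 accepts.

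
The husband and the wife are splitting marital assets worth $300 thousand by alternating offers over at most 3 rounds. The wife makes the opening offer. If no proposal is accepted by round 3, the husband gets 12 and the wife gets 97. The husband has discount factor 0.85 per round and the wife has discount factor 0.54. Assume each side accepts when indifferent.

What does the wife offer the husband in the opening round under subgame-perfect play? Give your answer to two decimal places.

Solve by backward induction from round 3.
Round 3 (the wife proposes): the husband gets 12 if talks fail, so the wife offers 12 and keeps 288.
Round 2 (the husband proposes): the wife can get 288 next round, worth 0.54 × 288 = 155.52 now, so the husband offers 155.52, keeping 144.48.
Round 1 (the wife proposes): the husband can get 144.48 next round, worth 0.85 × 144.48 = 122.808 now, so the wife offers 122.808, keeping 177.192.

122.81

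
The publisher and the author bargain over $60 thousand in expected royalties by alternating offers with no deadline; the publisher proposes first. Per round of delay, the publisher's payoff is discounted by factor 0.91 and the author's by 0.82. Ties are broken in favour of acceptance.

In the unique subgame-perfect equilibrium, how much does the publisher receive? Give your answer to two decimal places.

42.55

In a stationary SPE each proposer offers the other exactly their discounted continuation value.
If the publisher keeps x when proposing and the author keeps y when proposing, then x = 60 − 0.82y and y = 60 − 0.91x.
Solving: x = 60(1 − 0.82) / (1 − 0.91·0.82) = 10.8 / 0.2538 ≈ 42.5532.
The author gets 60 − 42.5532 ≈ 17.4468.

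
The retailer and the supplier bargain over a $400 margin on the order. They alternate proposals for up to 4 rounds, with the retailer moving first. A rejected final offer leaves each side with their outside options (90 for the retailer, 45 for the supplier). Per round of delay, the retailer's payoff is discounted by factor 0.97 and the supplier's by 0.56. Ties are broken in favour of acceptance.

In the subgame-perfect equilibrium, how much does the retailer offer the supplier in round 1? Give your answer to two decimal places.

101.02

Round 4 (the supplier proposes): the retailer gets 90 if talks fail, so the supplier offers 90 and keeps 310.
Round 3 (the retailer proposes): the supplier can get 310 next round, worth 0.56 × 310 = 173.6 now; the retailer offers that and keeps 226.4.
Round 2 (the supplier proposes): the retailer can get 226.4 next round, worth 0.97 × 226.4 = 219.608 now, so the supplier offers 219.608, keeping 180.392.
Round 1 (the retailer proposes): the supplier can get 180.392 next round, worth 0.56 × 180.392 = 101.01952 now, so the retailer offers 101.01952, keeping 298.98048.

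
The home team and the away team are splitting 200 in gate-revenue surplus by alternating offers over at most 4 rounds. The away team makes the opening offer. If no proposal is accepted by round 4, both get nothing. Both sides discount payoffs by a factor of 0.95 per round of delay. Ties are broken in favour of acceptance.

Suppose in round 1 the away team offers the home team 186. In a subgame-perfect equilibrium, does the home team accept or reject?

Accept

Round 4 (the home team proposes): rejection yields 0 for the away team; the home team offers 0 and keeps 200.
Round 3 (the away team proposes): the home team can get 200 next round, worth 0.95 × 200 = 190 now; the away team offers that and keeps 10.
Round 2 (the home team proposes): the away team can get 10 next round, worth 0.95 × 10 = 9.5 now, so the home team offers 9.5, keeping 190.5.
So by rejecting in round 1, the home team gets 190.5 next round, worth 0.95 × 190.5 = 180.975 now.
Offer 186 ≥ 180.975, so the home team accepts.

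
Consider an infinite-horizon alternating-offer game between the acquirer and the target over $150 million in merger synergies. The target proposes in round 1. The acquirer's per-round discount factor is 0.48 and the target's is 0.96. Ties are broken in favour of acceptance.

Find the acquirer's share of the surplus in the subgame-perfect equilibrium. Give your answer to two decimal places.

Let x be the target's share when the target proposes and y be the acquirer's share when the acquirer proposes.
The acquirer accepts iff offered ≥ 0.48·y, so x = 150 − 0.48y. Symmetrically y = 150 − 0.96x.
Substituting: x = 150 − 0.48(150 − 0.96x), giving x(1 − 0.96·0.48) = 150(1 − 0.48).
So x = 150 × 0.52 / 0.5392 ≈ 144.6588, and the acquirer receives 150 − x ≈ 5.3412.

5.34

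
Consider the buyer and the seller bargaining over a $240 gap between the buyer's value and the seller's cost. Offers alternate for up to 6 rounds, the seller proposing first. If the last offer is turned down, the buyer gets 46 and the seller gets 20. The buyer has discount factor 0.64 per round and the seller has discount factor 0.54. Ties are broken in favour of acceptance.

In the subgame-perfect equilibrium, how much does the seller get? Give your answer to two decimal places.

Round 6 (the buyer proposes): the seller gets 20 if talks fail, so the buyer offers 20 and keeps 220.
Round 5 (the seller proposes): the buyer can get 220 next round, worth 0.64 × 220 = 140.8 now; the seller offers that and keeps 99.2.
Round 4 (the buyer proposes): the seller can get 99.2 next round, worth 0.54 × 99.2 = 53.568 now; the buyer offers that and keeps 186.432.
Round 3 (the seller proposes): the buyer can get 186.432 next round, worth 0.64 × 186.432 = 119.31648 now; the seller offers that and keeps 120.68352.
Round 2 (the buyer proposes): the seller can get 120.68352 next round, worth 0.54 × 120.68352 = 65.1691008 now, so the buyer offers 65.1691008, keeping 174.8308992.
Round 1 (the seller proposes): the buyer can get 174.8308992 next round, worth 0.64 × 174.8308992 = 111.891775488 now. The seller offers 111.891775488 and keeps 240 − 111.891775488 = 128.108224512.

128.11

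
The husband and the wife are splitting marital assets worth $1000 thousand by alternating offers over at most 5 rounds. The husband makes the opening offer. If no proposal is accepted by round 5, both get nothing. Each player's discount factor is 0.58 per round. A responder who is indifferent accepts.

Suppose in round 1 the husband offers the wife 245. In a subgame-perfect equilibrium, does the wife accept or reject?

Reject

Round 5 (the husband proposes): rejection yields 0 for the wife; the husband offers 0 and keeps 1000.
Round 4 (the wife proposes): the husband can get 1000 next round, worth 0.58 × 1000 = 580 now; the wife offers that and keeps 420.
Round 3 (the husband proposes): the wife can get 420 next round, worth 0.58 × 420 = 243.6 now; the husband offers that and keeps 756.4.
Round 2 (the wife proposes): the husband can get 756.4 next round, worth 0.58 × 756.4 = 438.712 now; the wife offers that and keeps 561.288.
So by rejecting in round 1, the wife gets 561.288 next round, worth 0.58 × 561.288 = 325.54704 now.
Offer 245 < 325.54704, so the wife rejects.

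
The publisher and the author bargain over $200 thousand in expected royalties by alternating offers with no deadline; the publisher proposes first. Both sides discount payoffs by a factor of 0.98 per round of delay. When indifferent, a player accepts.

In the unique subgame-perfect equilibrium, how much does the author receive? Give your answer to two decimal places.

In a stationary SPE each proposer offers the other exactly their discounted continuation value.
If the publisher keeps x when proposing and the author keeps y when proposing, then x = 200 − 0.98y and y = 200 − 0.98x.
Solving: x = 200(1 − 0.98) / (1 − 0.98·0.98) = 4 / 0.0396 ≈ 101.0101.
The author gets 200 − 101.0101 ≈ 98.9899.

98.99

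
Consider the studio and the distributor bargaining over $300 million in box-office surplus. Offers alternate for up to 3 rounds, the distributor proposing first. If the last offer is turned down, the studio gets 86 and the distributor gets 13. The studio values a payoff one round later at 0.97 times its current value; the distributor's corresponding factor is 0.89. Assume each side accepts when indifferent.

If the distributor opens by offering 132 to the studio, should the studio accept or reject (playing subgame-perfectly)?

Round 3 (the distributor proposes): the studio gets 86 if talks fail, so the distributor offers 86 and keeps 214.
Round 2 (the studio proposes): the distributor can get 214 next round, worth 0.89 × 214 = 190.46 now. The studio offers 190.46 and keeps 300 − 190.46 = 109.54.
So by rejecting in round 1, the studio gets 109.54 next round, worth 0.97 × 109.54 = 106.2538 now.
Offer 132 ≥ 106.2538, so the studio accepts.

Accept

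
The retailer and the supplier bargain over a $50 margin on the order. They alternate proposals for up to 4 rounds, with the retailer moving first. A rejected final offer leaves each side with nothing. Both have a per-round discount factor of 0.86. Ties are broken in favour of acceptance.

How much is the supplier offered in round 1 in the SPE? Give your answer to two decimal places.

37.82

Round 4 (the supplier proposes): rejection yields 0 for the retailer; the supplier offers 0 and keeps 50.
Round 3 (the retailer proposes): the supplier can get 50 next round, worth 0.86 × 50 = 43 now; the retailer offers that and keeps 7.
Round 2 (the supplier proposes): the retailer can get 7 next round, worth 0.86 × 7 = 6.02 now. The supplier offers 6.02 and keeps 50 − 6.02 = 43.98.
Round 1 (the retailer proposes): the supplier can get 43.98 next round, worth 0.86 × 43.98 = 37.8228 now; the retailer offers that and keeps 12.1772.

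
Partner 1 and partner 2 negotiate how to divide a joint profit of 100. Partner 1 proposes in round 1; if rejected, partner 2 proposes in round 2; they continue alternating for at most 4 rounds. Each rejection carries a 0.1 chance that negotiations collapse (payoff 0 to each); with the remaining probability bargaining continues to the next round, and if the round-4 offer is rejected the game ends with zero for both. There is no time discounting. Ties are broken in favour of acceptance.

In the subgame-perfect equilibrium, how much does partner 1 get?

Round 4 (partner 2 proposes): rejection yields 0 for partner 1; partner 2 offers 0 and keeps 100.
Round 3 (partner 1 proposes): rejecting gives partner 2 an expected 0.9 × 100 = 90, so partner 1 offers 90, keeping 10.
Round 2 (partner 2 proposes): rejecting gives partner 1 an expected 0.9 × 10 = 9, so partner 2 offers 9, keeping 91.
Round 1 (partner 1 proposes): rejecting gives partner 2 an expected 0.9 × 91 = 81.9, so partner 1 offers 81.9, keeping 18.1.

18.1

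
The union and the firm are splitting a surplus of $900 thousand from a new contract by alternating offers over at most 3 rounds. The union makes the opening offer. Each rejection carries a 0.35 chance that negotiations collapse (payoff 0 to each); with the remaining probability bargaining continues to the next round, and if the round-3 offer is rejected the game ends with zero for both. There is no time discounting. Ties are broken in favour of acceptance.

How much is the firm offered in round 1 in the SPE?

204.75

By backward induction:
Round 3 (the union proposes): rejection yields 0 for the firm; the union offers 0 and keeps 900.
Round 2 (the firm proposes): rejecting gives the union an expected 0.65 × 900 = 585, so the firm offers 585, keeping 315.
Round 1 (the union proposes): rejecting gives the firm an expected 0.65 × 315 = 204.75, so the union offers 204.75, keeping 695.25.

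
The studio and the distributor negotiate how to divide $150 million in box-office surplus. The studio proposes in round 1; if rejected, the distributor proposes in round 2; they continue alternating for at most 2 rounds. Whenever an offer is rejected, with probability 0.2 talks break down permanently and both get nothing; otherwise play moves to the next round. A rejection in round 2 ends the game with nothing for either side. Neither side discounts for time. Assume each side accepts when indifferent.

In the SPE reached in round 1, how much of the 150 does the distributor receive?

120

By backward induction:
Round 2 (the distributor proposes): the studio will accept anything ≥ 0, so the distributor offers 0 and keeps 150.
Round 1 (the studio proposes): rejecting gives the distributor an expected 0.8 × 150 = 120. The studio offers 120 and keeps 150 − 120 = 30.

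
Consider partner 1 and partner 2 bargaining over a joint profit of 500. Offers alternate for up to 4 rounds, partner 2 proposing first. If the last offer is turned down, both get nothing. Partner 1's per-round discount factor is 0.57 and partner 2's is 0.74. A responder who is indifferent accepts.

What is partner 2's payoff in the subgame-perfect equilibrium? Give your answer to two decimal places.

305.69

Round 4 (partner 1 proposes): partner 2 will accept anything ≥ 0, so partner 1 offers 0 and keeps 500.
Round 3 (partner 2 proposes): partner 1 can get 500 next round, worth 0.57 × 500 = 285 now. Partner 2 offers 285 and keeps 500 − 285 = 215.
Round 2 (partner 1 proposes): partner 2 can get 215 next round, worth 0.74 × 215 = 159.1 now. Partner 1 offers 159.1 and keeps 500 − 159.1 = 340.9.
Round 1 (partner 2 proposes): partner 1 can get 340.9 next round, worth 0.57 × 340.9 = 194.313 now, so partner 2 offers 194.313, keeping 305.687.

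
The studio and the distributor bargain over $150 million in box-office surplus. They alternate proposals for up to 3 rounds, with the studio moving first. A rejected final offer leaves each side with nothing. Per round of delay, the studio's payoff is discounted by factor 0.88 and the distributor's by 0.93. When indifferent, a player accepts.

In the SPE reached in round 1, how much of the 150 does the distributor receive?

16.74

Round 3 (the studio proposes): the distributor will accept anything ≥ 0, so the studio offers 0 and keeps 150.
Round 2 (the distributor proposes): the studio can get 150 next round, worth 0.88 × 150 = 132 now, so the distributor offers 132, keeping 18.
Round 1 (the studio proposes): the distributor can get 18 next round, worth 0.93 × 18 = 16.74 now; the studio offers that and keeps 133.26.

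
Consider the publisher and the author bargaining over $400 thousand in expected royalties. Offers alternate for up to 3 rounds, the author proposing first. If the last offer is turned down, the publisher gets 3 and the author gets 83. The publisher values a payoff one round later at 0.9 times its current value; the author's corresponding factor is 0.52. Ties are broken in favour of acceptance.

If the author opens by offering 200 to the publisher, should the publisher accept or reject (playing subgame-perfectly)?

Accept

Round 3 (the author proposes): the publisher gets 3 if talks fail, so the author offers 3 and keeps 397.
Round 2 (the publisher proposes): the author can get 397 next round, worth 0.52 × 397 = 206.44 now; the publisher offers that and keeps 193.56.
So by rejecting in round 1, the publisher gets 193.56 next round, worth 0.9 × 193.56 = 174.204 now.
Offer 200 ≥ 174.204, so the publisher accepts.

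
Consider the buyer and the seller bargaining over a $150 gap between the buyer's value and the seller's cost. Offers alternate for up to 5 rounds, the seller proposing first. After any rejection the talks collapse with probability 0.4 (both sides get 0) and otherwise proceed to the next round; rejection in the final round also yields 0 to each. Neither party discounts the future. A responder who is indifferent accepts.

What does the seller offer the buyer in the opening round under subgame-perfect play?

48.96

Round 5 (the seller proposes): the buyer will accept anything ≥ 0, so the seller offers 0 and keeps 150.
Round 4 (the buyer proposes): rejecting gives the seller an expected 0.6 × 150 = 90; the buyer offers that and keeps 60.
Round 3 (the seller proposes): rejecting gives the buyer an expected 0.6 × 60 = 36, so the seller offers 36, keeping 114.
Round 2 (the buyer proposes): rejecting gives the seller an expected 0.6 × 114 = 68.4. The buyer offers 68.4 and keeps 150 − 68.4 = 81.6.
Round 1 (the seller proposes): rejecting gives the buyer an expected 0.6 × 81.6 = 48.96. The seller offers 48.96 and keeps 150 − 48.96 = 101.04.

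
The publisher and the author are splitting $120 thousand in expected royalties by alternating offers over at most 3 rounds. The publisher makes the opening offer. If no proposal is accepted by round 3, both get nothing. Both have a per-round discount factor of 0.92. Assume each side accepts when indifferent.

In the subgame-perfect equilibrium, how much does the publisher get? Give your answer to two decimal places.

By backward induction:
Round 3 (the publisher proposes): rejection yields 0 for the author; the publisher offers 0 and keeps 120.
Round 2 (the author proposes): the publisher can get 120 next round, worth 0.92 × 120 = 110.4 now. The author offers 110.4 and keeps 120 − 110.4 = 9.6.
Round 1 (the publisher proposes): the author can get 9.6 next round, worth 0.92 × 9.6 = 8.832 now. The publisher offers 8.832 and keeps 120 − 8.832 = 111.168.

111.17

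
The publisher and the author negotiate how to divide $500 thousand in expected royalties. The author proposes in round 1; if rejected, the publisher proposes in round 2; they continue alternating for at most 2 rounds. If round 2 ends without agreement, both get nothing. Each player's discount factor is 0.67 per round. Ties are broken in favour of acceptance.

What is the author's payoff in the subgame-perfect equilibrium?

Round 2 (the publisher proposes): the author will accept anything ≥ 0, so the publisher offers 0 and keeps 500.
Round 1 (the author proposes): the publisher can get 500 next round, worth 0.67 × 500 = 335 now. The author offers 335 and keeps 500 − 335 = 165.

165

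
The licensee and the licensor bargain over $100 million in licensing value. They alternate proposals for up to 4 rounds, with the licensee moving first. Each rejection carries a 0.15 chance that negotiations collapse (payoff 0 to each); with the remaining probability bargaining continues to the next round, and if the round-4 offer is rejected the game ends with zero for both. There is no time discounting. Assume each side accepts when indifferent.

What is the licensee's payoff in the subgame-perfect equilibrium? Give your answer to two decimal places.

25.84

Round 4 (the licensor proposes): rejection yields 0 for the licensee; the licensor offers 0 and keeps 100.
Round 3 (the licensee proposes): rejecting gives the licensor an expected 0.85 × 100 = 85, so the licensee offers 85, keeping 15.
Round 2 (the licensor proposes): rejecting gives the licensee an expected 0.85 × 15 = 12.75, so the licensor offers 12.75, keeping 87.25.
Round 1 (the licensee proposes): rejecting gives the licensor an expected 0.85 × 87.25 = 74.1625. The licensee offers 74.1625 and keeps 100 − 74.1625 = 25.8375.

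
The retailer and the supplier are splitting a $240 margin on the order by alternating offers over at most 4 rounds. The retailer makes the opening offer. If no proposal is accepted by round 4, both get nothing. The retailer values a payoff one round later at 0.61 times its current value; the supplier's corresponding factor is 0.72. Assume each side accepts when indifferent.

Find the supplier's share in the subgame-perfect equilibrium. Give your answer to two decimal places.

143.29

Round 4 (the supplier proposes): the retailer will accept anything ≥ 0, so the supplier offers 0 and keeps 240.
Round 3 (the retailer proposes): the supplier can get 240 next round, worth 0.72 × 240 = 172.8 now. The retailer offers 172.8 and keeps 240 − 172.8 = 67.2.
Round 2 (the supplier proposes): the retailer can get 67.2 next round, worth 0.61 × 67.2 = 40.992 now. The supplier offers 40.992 and keeps 240 − 40.992 = 199.008.
Round 1 (the retailer proposes): the supplier can get 199.008 next round, worth 0.72 × 199.008 = 143.28576 now. The retailer offers 143.28576 and keeps 240 − 143.28576 = 96.71424.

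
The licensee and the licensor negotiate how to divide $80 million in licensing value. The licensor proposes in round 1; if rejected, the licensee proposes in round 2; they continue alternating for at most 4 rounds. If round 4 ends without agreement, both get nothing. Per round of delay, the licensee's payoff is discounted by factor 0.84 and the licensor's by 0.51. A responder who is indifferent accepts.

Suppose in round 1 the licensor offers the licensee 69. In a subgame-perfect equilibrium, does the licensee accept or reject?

Accept

Round 4 (the licensee proposes): rejection yields 0 for the licensor; the licensee offers 0 and keeps 80.
Round 3 (the licensor proposes): the licensee can get 80 next round, worth 0.84 × 80 = 67.2 now, so the licensor offers 67.2, keeping 12.8.
Round 2 (the licensee proposes): the licensor can get 12.8 next round, worth 0.51 × 12.8 = 6.528 now, so the licensee offers 6.528, keeping 73.472.
So by rejecting in round 1, the licensee gets 73.472 next round, worth 0.84 × 73.472 = 61.71648 now.
Offer 69 ≥ 61.71648, so the licensee accepts.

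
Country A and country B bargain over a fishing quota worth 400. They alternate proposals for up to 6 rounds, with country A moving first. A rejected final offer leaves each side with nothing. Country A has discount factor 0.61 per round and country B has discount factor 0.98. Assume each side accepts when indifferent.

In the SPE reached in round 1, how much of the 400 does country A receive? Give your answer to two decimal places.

15.64

Round 6 (country B proposes): rejection yields 0 for country A; country B offers 0 and keeps 400.
Round 5 (country A proposes): country B can get 400 next round, worth 0.98 × 400 = 392 now. Country A offers 392 and keeps 400 − 392 = 8.
Round 4 (country B proposes): country A can get 8 next round, worth 0.61 × 8 = 4.88 now, so country B offers 4.88, keeping 395.12.
Round 3 (country A proposes): country B can get 395.12 next round, worth 0.98 × 395.12 = 387.2176 now; country A offers that and keeps 12.7824.
Round 2 (country B proposes): country A can get 12.7824 next round, worth 0.61 × 12.7824 = 7.797264 now; country B offers that and keeps 392.202736.
Round 1 (country A proposes): country B can get 392.202736 next round, worth 0.98 × 392.202736 = 384.35868128 now, so country A offers 384.35868128, keeping 15.64131872.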